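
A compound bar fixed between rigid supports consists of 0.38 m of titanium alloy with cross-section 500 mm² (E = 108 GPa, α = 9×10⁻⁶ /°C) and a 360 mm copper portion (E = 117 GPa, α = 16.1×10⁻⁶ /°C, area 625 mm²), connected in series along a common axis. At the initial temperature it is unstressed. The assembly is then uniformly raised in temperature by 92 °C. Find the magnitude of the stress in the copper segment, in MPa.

σ ≈ 113 MPa (compressive)

If the supports were absent, the total length change would be Σ αᵢΔT Lᵢ = 9×10⁻⁶×92×380 + 16.1×10⁻⁶×92×360 = 0.8479 mm.
Since the ends are fixed, an axial force P builds up, equal in every segment, with P · Σ Lᵢ/(AᵢEᵢ) = δ_free.
Σ Lᵢ/(AᵢEᵢ) = 380/(500×108×10³) + 360/(625×117×10³) = 1.196×10⁻⁵ mm/N.
Hence P = δ_free / Σ(L/AE) = 0.8479/1.196×10⁻⁵ = 70.89 kN (compressive).
σ_{copper} = P / A = 70890 / 625 = 113.4 MPa.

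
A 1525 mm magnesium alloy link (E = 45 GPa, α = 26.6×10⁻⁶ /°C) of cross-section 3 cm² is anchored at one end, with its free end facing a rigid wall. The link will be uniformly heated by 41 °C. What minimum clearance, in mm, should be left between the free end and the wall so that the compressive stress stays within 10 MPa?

Free expansion if unrestrained: δ_free = αΔT L = 26.6×10⁻⁶ × 41 × 1525 = 1.663 mm.
A stress of 10 MPa corresponds to the wall pushing the link back by σL/E = 10×1525/(45×10³) = 0.3389 mm.
The gap must absorb the remainder: g_min = 1.663 − 0.3389 = 1.324 mm.

g ≈ 1.32 mm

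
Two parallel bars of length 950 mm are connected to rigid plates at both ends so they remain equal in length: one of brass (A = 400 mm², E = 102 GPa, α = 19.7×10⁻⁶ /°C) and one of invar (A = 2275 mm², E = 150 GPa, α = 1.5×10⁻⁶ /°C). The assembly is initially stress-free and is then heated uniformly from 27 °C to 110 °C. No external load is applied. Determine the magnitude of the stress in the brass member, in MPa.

The brass has the larger α, so on heating it would change length more than the invar if both were free. The rigid plates force a common final length, so the brass is put into compression and the invar into tension, with equal and opposite forces P (no external load).
Compatibility of the two members (thermal + elastic change equal): (α₁ − α₂)ΔT = P·[1/(A₁E₁) + 1/(A₂E₂)].
|α₁ − α₂|·ΔT = 18.2×10⁻⁶ × 83 = 0.001511.
1/(A₁E₁) + 1/(A₂E₂) = 1/(400×102×10³) + 1/(2275×150×10³) = 2.744×10⁻⁸ N⁻¹.
P = 0.001511 / 2.744×10⁻⁸ = 55050 N = 55.05 kN.
σ_{brass} = P/A₁ = 55050/400 = 137.6 MPa, compressive.

σ ≈ 138 MPa (compressive)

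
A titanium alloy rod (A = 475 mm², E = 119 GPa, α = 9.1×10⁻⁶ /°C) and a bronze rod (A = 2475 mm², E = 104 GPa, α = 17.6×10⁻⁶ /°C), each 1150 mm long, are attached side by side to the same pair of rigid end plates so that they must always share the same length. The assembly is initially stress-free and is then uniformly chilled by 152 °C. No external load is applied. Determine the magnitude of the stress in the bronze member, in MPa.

σ ≈ 24.2 MPa (tensile)

The bronze has the larger α, so on cooling it would change length more than the titanium alloy if both were free. The rigid plates force a common final length, so the bronze is put into tension and the titanium alloy into compression, with equal and opposite forces P (no external load).
Compatibility of the two members (thermal + elastic change equal): (α₁ − α₂)ΔT = P·[1/(A₁E₁) + 1/(A₂E₂)].
|α₁ − α₂|·ΔT = 8.5×10⁻⁶ × 152 = 0.001292.
1/(A₁E₁) + 1/(A₂E₂) = 1/(475×119×10³) + 1/(2475×104×10³) = 2.158×10⁻⁸ N⁻¹.
P = 0.001292 / 2.158×10⁻⁸ = 59880 N = 59.88 kN.
σ_{bronze} = P/A₂ = 59880/2475 = 24.19 MPa, tensile.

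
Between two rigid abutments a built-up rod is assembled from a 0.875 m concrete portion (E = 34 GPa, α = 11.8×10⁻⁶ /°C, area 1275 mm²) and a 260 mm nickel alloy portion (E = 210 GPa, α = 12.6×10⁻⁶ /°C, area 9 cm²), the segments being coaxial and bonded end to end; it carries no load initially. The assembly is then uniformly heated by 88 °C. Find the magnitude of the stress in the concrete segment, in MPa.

σ ≈ 43.5 MPa (compressive)

Free thermal expansion of the whole bar: Σ αᵢΔT Lᵢ = 11.8×10⁻⁶×88×875 + 12.6×10⁻⁶×88×260 = 1.197 mm.
The rigid supports impose zero overall length change; the single axial force P common to all segments must satisfy P Σ Lᵢ/(AᵢEᵢ) = δ_free.
The series flexibility is Σ Lᵢ/(AᵢEᵢ) = 875/(1275×34×10³) + 260/(900×210×10³) = 2.156×10⁻⁵ mm/N.
P = 1.197 / 2.156×10⁻⁵ = 55510 N = 55.51 kN, compressive.
σ_{concrete} = P / A = 55510 / 1275 = 43.54 MPa.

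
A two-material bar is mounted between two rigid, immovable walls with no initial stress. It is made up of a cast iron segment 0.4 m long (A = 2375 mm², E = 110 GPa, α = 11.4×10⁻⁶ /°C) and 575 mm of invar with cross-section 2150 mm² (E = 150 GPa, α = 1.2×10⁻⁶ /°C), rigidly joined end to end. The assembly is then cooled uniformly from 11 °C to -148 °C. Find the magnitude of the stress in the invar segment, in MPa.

σ ≈ 117 MPa (tensile)

With the walls removed the bar would change length by δ_free = Σ αᵢΔT Lᵢ = 11.4×10⁻⁶×159×400 + 1.2×10⁻⁶×159×575 = 0.8347 mm.
The rigid supports impose zero overall length change; the single axial force P common to all segments must satisfy P Σ Lᵢ/(AᵢEᵢ) = δ_free.
Σ Lᵢ/(AᵢEᵢ) = 400/(2375×110×10³) + 575/(2150×150×10³) = 3.314×10⁻⁶ mm/N.
P = 0.8347 / 3.314×10⁻⁶ = 251900 N = 251.9 kN, tensile.
σ_{invar} = P / A = 251900 / 2150 = 117.2 MPa.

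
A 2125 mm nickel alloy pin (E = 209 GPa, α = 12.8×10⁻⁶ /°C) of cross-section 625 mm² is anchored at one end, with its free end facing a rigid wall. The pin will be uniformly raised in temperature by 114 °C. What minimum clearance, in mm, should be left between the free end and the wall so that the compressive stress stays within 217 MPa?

With no wall the pin would lengthen by αΔT L = 12.8×10⁻⁶ × 114 × 2125 = 3.101 mm.
A stress of 217 MPa corresponds to the wall pushing the pin back by σL/E = 217×2125/(209×10³) = 2.206 mm.
So the gap has to take up the difference, g_min = δ_free − σL/E = 3.101 − 2.206 = 0.8945 mm.

g ≈ 0.894 mm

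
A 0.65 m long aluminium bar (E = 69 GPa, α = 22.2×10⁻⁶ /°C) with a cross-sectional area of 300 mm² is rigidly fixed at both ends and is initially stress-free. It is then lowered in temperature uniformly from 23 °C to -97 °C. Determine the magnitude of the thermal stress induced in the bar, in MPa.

The supports are rigid, so the total axial strain is zero. The restrained thermal strain is ε = αΔT = 22.2×10⁻⁶ × 120 = 2664×10⁻⁶.
Hence σ = E·αΔT = 69×10³ × 2664×10⁻⁶ = 183.8 MPa, tensile.

σ ≈ 184 MPa (tensile)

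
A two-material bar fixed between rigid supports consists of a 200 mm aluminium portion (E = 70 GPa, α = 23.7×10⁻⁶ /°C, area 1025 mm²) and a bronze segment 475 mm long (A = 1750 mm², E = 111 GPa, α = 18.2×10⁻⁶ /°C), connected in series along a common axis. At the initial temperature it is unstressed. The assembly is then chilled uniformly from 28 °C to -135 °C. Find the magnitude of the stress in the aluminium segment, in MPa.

With the walls removed the bar would change length by δ_free = Σ αᵢΔT Lᵢ = 23.7×10⁻⁶×163×200 + 18.2×10⁻⁶×163×475 = 2.182 mm.
The walls prevent any net length change, so an axial force P (same in every segment) develops. Compatibility: P · Σ Lᵢ/(AᵢEᵢ) = δ_free.
Σ Lᵢ/(AᵢEᵢ) = 200/(1025×70×10³) + 475/(1750×111×10³) = 5.233×10⁻⁶ mm/N.
So P = 2.182 / 5.233×10⁻⁶ = 416.9 kN, tensile.
σ_{aluminium} = P / A = 416900 / 1025 = 406.8 MPa.

σ ≈ 407 MPa (tensile)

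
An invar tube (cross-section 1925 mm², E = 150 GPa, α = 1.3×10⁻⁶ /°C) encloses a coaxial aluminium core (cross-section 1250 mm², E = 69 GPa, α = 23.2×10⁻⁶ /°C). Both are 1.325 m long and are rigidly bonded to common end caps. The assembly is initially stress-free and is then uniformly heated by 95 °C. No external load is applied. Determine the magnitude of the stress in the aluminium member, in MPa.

σ ≈ 111 MPa (compressive)

Equilibrium of a rigid end plate with no external load gives equal and opposite internal forces ±P in the two members. Since α_{aluminium} > α_{invar}, heating drives the aluminium into compression and the invar into tension.
Compatibility of the two members (thermal + elastic change equal): (α₁ − α₂)ΔT = P·[1/(A₁E₁) + 1/(A₂E₂)].
|α₁ − α₂|·ΔT = 21.9×10⁻⁶ × 95 = 0.00208.
1/(A₁E₁) + 1/(A₂E₂) = 1/(1925×150×10³) + 1/(1250×69×10³) = 1.506×10⁻⁸ N⁻¹.
P = 0.00208 / 1.506×10⁻⁸ = 138200 N = 138.2 kN.
σ_{aluminium} = P/A₂ = 138200/1250 = 110.5 MPa, compressive.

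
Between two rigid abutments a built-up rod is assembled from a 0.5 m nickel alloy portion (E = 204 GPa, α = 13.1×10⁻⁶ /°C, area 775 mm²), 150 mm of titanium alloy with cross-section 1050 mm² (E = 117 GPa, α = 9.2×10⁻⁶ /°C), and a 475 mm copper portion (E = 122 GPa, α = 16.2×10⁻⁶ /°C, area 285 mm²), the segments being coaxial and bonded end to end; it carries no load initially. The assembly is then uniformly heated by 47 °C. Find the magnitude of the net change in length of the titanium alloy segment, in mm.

If the supports were absent, the total length change would be Σ αᵢΔT Lᵢ = 13.1×10⁻⁶×47×500 + 9.2×10⁻⁶×47×150 + 16.2×10⁻⁶×47×475 = 0.7344 mm.
Since the ends are fixed, an axial force P builds up, equal in every segment, with P · Σ Lᵢ/(AᵢEᵢ) = δ_free.
The series flexibility is Σ Lᵢ/(AᵢEᵢ) = 500/(775×204×10³) + 150/(1050×117×10³) + 475/(285×122×10³) = 1.804×10⁻⁵ mm/N.
So P = 0.7344 / 1.804×10⁻⁵ = 40.7 kN, compressive.
For the titanium alloy segment, free thermal change = 9.2×10⁻⁶×47×150 = 0.06486 mm and elastic change from P = 40700×150/(1050×117×10³) = 0.04969 mm; these oppose, so the net change is 0.0152 mm (segment lengthens).

|ΔL| ≈ 0.0152 mm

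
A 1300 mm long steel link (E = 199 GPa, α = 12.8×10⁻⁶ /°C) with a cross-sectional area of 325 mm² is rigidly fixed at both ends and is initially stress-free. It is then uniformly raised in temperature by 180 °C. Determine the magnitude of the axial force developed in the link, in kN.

P ≈ 149 kN (compressive)

The ends cannot move, so σ = EαΔT = 199×10³ × 12.8×10⁻⁶ × 180 = 458.5 MPa.
Axial force P = σA = 458.5 × 325 = 149000 N = 149 kN, compressive.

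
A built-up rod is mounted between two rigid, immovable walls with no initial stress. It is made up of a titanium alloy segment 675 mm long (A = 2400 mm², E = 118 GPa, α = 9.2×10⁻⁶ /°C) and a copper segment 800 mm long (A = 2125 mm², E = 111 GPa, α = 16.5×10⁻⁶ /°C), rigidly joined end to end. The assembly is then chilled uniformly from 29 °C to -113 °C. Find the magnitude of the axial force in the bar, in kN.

With the walls removed the bar would change length by δ_free = Σ αᵢΔT Lᵢ = 9.2×10⁻⁶×142×675 + 16.5×10⁻⁶×142×800 = 2.756 mm.
Since the ends are fixed, an axial force P builds up, equal in every segment, with P · Σ Lᵢ/(AᵢEᵢ) = δ_free.
The series flexibility is Σ Lᵢ/(AᵢEᵢ) = 675/(2400×118×10³) + 800/(2125×111×10³) = 5.775×10⁻⁶ mm/N.
P = 2.756 / 5.775×10⁻⁶ = 477300 N = 477.3 kN, tensile.

P ≈ 477 kN (tensile)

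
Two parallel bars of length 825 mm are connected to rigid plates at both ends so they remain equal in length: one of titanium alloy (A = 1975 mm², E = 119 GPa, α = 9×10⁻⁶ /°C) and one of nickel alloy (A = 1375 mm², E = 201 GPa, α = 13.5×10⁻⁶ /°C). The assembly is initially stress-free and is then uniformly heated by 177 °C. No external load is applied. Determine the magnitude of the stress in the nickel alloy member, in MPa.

σ ≈ 73.6 MPa (compressive)

Equilibrium of a rigid end plate with no external load gives equal and opposite internal forces ±P in the two members. Since α_{nickel alloy} > α_{titanium alloy}, heating drives the nickel alloy into compression and the titanium alloy into tension.
Compatibility of the two members (thermal + elastic change equal): (α₁ − α₂)ΔT = P·[1/(A₁E₁) + 1/(A₂E₂)].
|α₁ − α₂|·ΔT = 4.5×10⁻⁶ × 177 = 0.0007965.
1/(A₁E₁) + 1/(A₂E₂) = 1/(1975×119×10³) + 1/(1375×201×10³) = 7.873×10⁻⁹ N⁻¹.
So P = 0.0007965 / 7.873×10⁻⁹ = 101.2 kN.
σ_{nickel alloy} = P/A₂ = 101200/1375 = 73.58 MPa, compressive.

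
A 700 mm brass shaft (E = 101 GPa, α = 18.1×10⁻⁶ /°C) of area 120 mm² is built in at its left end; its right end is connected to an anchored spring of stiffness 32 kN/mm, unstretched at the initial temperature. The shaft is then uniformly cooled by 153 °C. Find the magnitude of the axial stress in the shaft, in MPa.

If the spring were absent the shaft would shorten by αΔT L = 18.1×10⁻⁶ × 153 × 700 = 1.939 mm.
With a force P in the spring, the elastic change of the shaft is PL/(AE) and that of the spring is P/k; compatibility requires their sum to equal δ_free.
So P = δ_free / [L/(AE) + 1/k] = 1.939 / [ 700/(120×101×10³) + 1/(32×10³) ].
P = 1.939 / 8.901×10⁻⁵ = 21780 N.
σ = P/A = 21780/120 = 181.5 MPa.

σ ≈ 181 MPa (tensile)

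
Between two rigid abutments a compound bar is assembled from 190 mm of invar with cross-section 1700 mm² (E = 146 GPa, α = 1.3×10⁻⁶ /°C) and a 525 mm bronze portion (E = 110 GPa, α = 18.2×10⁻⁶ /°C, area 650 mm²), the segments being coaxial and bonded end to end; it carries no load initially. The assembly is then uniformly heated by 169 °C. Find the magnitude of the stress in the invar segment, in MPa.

Free thermal expansion of the whole bar: Σ αᵢΔT Lᵢ = 1.3×10⁻⁶×169×190 + 18.2×10⁻⁶×169×525 = 1.657 mm.
The rigid supports impose zero overall length change; the single axial force P common to all segments must satisfy P Σ Lᵢ/(AᵢEᵢ) = δ_free.
Σ Lᵢ/(AᵢEᵢ) = 190/(1700×146×10³) + 525/(650×110×10³) = 8.108×10⁻⁶ mm/N.
P = 1.657 / 8.108×10⁻⁶ = 204300 N = 204.3 kN, compressive.
σ_{invar} = P / A = 204300 / 1700 = 120.2 MPa.

σ ≈ 120 MPa (compressive)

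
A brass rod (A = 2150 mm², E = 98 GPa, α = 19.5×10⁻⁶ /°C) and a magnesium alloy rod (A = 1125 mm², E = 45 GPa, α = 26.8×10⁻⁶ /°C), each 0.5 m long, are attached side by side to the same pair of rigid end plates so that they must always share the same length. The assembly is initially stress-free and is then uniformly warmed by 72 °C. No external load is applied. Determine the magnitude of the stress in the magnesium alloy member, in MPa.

Equilibrium of a rigid end plate with no external load gives equal and opposite internal forces ±P in the two members. Since α_{magnesium alloy} > α_{brass}, heating drives the magnesium alloy into compression and the brass into tension.
Compatibility of the two members (thermal + elastic change equal): (α₁ − α₂)ΔT = P·[1/(A₁E₁) + 1/(A₂E₂)].
|α₁ − α₂|·ΔT = 7.3×10⁻⁶ × 72 = 0.0005256.
1/(A₁E₁) + 1/(A₂E₂) = 1/(2150×98×10³) + 1/(1125×45×10³) = 2.45×10⁻⁸ N⁻¹.
So P = 0.0005256 / 2.45×10⁻⁸ = 21.45 kN.
σ_{magnesium alloy} = P/A₂ = 21450/1125 = 19.07 MPa, compressive.

σ ≈ 19.1 MPa (compressive)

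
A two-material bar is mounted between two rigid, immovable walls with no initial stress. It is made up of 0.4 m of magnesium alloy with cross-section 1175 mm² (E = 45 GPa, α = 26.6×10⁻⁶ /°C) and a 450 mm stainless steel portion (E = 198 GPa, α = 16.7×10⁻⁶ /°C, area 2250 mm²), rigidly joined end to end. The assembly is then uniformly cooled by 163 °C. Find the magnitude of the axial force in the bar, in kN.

P ≈ 345 kN (tensile)

If the supports were absent, the total length change would be Σ αᵢΔT Lᵢ = 26.6×10⁻⁶×163×400 + 16.7×10⁻⁶×163×450 = 2.959 mm.
Since the ends are fixed, an axial force P builds up, equal in every segment, with P · Σ Lᵢ/(AᵢEᵢ) = δ_free.
Σ Lᵢ/(AᵢEᵢ) = 400/(1175×45×10³) + 450/(2250×198×10³) = 8.575×10⁻⁶ mm/N.
So P = 2.959 / 8.575×10⁻⁶ = 345.1 kN, tensile.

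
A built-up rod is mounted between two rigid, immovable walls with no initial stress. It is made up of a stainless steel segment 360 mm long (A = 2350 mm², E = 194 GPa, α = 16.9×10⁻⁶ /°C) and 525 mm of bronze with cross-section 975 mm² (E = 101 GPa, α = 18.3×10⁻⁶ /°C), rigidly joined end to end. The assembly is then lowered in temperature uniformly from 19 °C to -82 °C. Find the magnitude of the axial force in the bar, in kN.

With the walls removed the bar would change length by δ_free = Σ αᵢΔT Lᵢ = 16.9×10⁻⁶×101×360 + 18.3×10⁻⁶×101×525 = 1.585 mm.
Since the ends are fixed, an axial force P builds up, equal in every segment, with P · Σ Lᵢ/(AᵢEᵢ) = δ_free.
Σ Lᵢ/(AᵢEᵢ) = 360/(2350×194×10³) + 525/(975×101×10³) = 6.121×10⁻⁶ mm/N.
P = 1.585 / 6.121×10⁻⁶ = 258900 N = 258.9 kN, tensile.

P ≈ 259 kN (tensile)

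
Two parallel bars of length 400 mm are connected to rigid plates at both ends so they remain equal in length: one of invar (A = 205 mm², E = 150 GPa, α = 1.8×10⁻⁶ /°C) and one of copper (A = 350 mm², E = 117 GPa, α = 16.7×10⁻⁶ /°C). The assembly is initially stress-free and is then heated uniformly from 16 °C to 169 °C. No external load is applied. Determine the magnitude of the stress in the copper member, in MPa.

Equilibrium of a rigid end plate with no external load gives equal and opposite internal forces ±P in the two members. Since α_{copper} > α_{invar}, heating drives the copper into compression and the invar into tension.
Compatibility of the two members (thermal + elastic change equal): (α₁ − α₂)ΔT = P·[1/(A₁E₁) + 1/(A₂E₂)].
|α₁ − α₂|·ΔT = 14.9×10⁻⁶ × 153 = 0.00228.
1/(A₁E₁) + 1/(A₂E₂) = 1/(205×150×10³) + 1/(350×117×10³) = 5.694×10⁻⁸ N⁻¹.
So P = 0.00228 / 5.694×10⁻⁸ = 40.04 kN.
σ_{copper} = P/A₂ = 40040/350 = 114.4 MPa, compressive.

σ ≈ 114 MPa (compressive)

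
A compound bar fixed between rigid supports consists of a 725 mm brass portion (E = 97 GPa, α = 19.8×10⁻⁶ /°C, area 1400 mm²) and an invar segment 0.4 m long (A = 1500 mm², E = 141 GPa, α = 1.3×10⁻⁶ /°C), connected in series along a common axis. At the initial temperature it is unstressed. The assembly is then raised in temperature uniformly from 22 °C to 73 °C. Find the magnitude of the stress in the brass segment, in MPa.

Free thermal expansion of the whole bar: Σ αᵢΔT Lᵢ = 19.8×10⁻⁶×51×725 + 1.3×10⁻⁶×51×400 = 0.7586 mm.
The walls prevent any net length change, so an axial force P (same in every segment) develops. Compatibility: P · Σ Lᵢ/(AᵢEᵢ) = δ_free.
The series flexibility is Σ Lᵢ/(AᵢEᵢ) = 725/(1400×97×10³) + 400/(1500×141×10³) = 7.23×10⁻⁶ mm/N.
P = 0.7586 / 7.23×10⁻⁶ = 104900 N = 104.9 kN, compressive.
σ_{brass} = P / A = 104900 / 1400 = 74.95 MPa.

σ ≈ 74.9 MPa (compressive)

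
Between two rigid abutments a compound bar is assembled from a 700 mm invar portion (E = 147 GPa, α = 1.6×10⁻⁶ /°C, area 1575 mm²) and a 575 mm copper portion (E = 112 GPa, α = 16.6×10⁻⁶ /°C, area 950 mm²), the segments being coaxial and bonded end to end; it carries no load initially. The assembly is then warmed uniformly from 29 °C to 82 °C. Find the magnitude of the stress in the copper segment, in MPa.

σ ≈ 70.6 MPa (compressive)

If the supports were absent, the total length change would be Σ αᵢΔT Lᵢ = 1.6×10⁻⁶×53×700 + 16.6×10⁻⁶×53×575 = 0.5652 mm.
Since the ends are fixed, an axial force P builds up, equal in every segment, with P · Σ Lᵢ/(AᵢEᵢ) = δ_free.
The series flexibility is Σ Lᵢ/(AᵢEᵢ) = 700/(1575×147×10³) + 575/(950×112×10³) = 8.428×10⁻⁶ mm/N.
Hence P = δ_free / Σ(L/AE) = 0.5652/8.428×10⁻⁶ = 67.07 kN (compressive).
σ_{copper} = P / A = 67070 / 950 = 70.6 MPa.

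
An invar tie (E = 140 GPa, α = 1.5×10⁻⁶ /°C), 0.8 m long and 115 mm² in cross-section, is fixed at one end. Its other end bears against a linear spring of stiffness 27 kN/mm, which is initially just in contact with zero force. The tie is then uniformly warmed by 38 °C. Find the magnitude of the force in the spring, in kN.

P ≈ 0.526 kN

Free thermal expansion: δ_free = αΔT L = 1.5×10⁻⁶ × 38 × 800 = 0.0456 mm.
With a force P in the spring, the elastic change of the tie is PL/(AE) and that of the spring is P/k; compatibility requires their sum to equal δ_free.
So P = δ_free / [L/(AE) + 1/k] = 0.0456 / [ 800/(115×140×10³) + 1/(27×10³) ].
P = 0.0456 / 8.673×10⁻⁵ = 525.8 N.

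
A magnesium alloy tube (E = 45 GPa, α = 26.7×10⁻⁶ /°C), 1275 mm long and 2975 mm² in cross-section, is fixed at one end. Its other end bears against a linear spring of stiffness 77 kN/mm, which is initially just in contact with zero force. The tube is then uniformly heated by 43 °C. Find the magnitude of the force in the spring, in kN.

P ≈ 65 kN

The unrestrained thermal change is αΔT L = 26.7×10⁻⁶ × 43 × 1275 = 1.464 mm.
Let P be the compressive force at the spring. The tube shortens elastically by PL/(AE) and the spring compresses by P/k; together these equal δ_free.
P [ L/(AE) + 1/k ] = δ_free → P [ 1275/(2975×45×10³) + 1/(77×10³) ] = 1.464.
P = 1.464 / 2.251×10⁻⁵ = 65030 N.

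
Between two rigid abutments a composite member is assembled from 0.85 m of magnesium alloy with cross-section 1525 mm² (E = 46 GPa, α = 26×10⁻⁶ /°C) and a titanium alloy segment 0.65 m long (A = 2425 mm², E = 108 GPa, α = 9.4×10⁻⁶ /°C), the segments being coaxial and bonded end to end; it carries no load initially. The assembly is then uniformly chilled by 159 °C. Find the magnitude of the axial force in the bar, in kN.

P ≈ 307 kN (tensile)

Free thermal contraction of the whole bar: Σ αᵢΔT Lᵢ = 26×10⁻⁶×159×850 + 9.4×10⁻⁶×159×650 = 4.485 mm.
The rigid supports impose zero overall length change; the single axial force P common to all segments must satisfy P Σ Lᵢ/(AᵢEᵢ) = δ_free.
The series flexibility is Σ Lᵢ/(AᵢEᵢ) = 850/(1525×46×10³) + 650/(2425×108×10³) = 1.46×10⁻⁵ mm/N.
Hence P = δ_free / Σ(L/AE) = 4.485/1.46×10⁻⁵ = 307.2 kN (tensile).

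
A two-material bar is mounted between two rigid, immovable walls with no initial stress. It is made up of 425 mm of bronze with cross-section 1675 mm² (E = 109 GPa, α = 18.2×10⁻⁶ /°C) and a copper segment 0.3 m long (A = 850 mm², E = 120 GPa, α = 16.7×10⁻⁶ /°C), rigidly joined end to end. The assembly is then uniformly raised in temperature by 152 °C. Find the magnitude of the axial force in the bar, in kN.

P ≈ 368 kN (compressive)

With the walls removed the bar would change length by δ_free = Σ αᵢΔT Lᵢ = 18.2×10⁻⁶×152×425 + 16.7×10⁻⁶×152×300 = 1.937 mm.
Since the ends are fixed, an axial force P builds up, equal in every segment, with P · Σ Lᵢ/(AᵢEᵢ) = δ_free.
Σ Lᵢ/(AᵢEᵢ) = 425/(1675×109×10³) + 300/(850×120×10³) = 5.269×10⁻⁶ mm/N.
P = 1.937 / 5.269×10⁻⁶ = 367700 N = 367.7 kN, compressive.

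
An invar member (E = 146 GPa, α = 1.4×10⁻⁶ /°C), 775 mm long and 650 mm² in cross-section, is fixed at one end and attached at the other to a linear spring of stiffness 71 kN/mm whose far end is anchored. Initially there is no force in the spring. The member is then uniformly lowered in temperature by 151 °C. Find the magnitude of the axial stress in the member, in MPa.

If the spring were absent the member would shorten by αΔT L = 1.4×10⁻⁶ × 151 × 775 = 0.1638 mm.
With a force P in the spring, the elastic change of the member is PL/(AE) and that of the spring is P/k; compatibility requires their sum to equal δ_free.
So P = δ_free / [L/(AE) + 1/k] = 0.1638 / [ 775/(650×146×10³) + 1/(71×10³) ].
P = 0.1638 / 2.225×10⁻⁵ = 7363 N.
σ = P/A = 7363/650 = 11.33 MPa.

σ ≈ 11.3 MPa (tensile)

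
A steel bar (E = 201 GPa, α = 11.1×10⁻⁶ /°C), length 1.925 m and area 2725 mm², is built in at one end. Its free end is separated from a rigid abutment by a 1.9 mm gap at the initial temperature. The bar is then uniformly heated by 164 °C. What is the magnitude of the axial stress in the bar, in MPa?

If the wall were absent the bar would grow by αΔT L = 11.1×10⁻⁶ × 164 × 1925 = 3.504 mm.
After closing the 1.9 mm clearance, 3.504 − 1.9 = 1.604 mm of expansion remains to be suppressed by the wall.
That suppressed elongation corresponds to σ = E·Δ/L = 201×10³ × 1.604/1925 = 167.5 MPa.

σ ≈ 168 MPa (compressive)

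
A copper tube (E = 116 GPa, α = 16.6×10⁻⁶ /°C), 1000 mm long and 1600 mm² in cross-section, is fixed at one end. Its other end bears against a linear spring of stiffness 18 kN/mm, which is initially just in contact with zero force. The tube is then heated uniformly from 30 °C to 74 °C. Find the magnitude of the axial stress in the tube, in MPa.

σ ≈ 7.49 MPa (compressive)

Free thermal expansion: δ_free = αΔT L = 16.6×10⁻⁶ × 44 × 1000 = 0.7304 mm.
Let P be the compressive force at the spring. The tube shortens elastically by PL/(AE) and the spring compresses by P/k; together these equal δ_free.
P [ L/(AE) + 1/k ] = δ_free → P [ 1000/(1600×116×10³) + 1/(18×10³) ] = 0.7304.
P = 0.7304 / 6.094×10⁻⁵ = 11980 N.
σ = P/A = 11980/1600 = 7.491 MPa.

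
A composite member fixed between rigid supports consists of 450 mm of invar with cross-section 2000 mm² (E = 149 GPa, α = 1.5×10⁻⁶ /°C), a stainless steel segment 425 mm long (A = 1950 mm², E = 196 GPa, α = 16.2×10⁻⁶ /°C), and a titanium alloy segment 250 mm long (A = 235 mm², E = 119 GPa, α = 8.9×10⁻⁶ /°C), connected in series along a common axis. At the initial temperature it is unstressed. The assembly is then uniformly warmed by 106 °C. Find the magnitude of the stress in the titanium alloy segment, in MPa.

σ ≈ 382 MPa (compressive)

With the walls removed the bar would change length by δ_free = Σ αᵢΔT Lᵢ = 1.5×10⁻⁶×106×450 + 16.2×10⁻⁶×106×425 + 8.9×10⁻⁶×106×250 = 1.037 mm.
The walls prevent any net length change, so an axial force P (same in every segment) develops. Compatibility: P · Σ Lᵢ/(AᵢEᵢ) = δ_free.
The series flexibility is Σ Lᵢ/(AᵢEᵢ) = 450/(2000×149×10³) + 425/(1950×196×10³) + 250/(235×119×10³) = 1.156×10⁻⁵ mm/N.
Hence P = δ_free / Σ(L/AE) = 1.037/1.156×10⁻⁵ = 89.71 kN (compressive).
σ_{titanium alloy} = P / A = 89710 / 235 = 381.7 MPa.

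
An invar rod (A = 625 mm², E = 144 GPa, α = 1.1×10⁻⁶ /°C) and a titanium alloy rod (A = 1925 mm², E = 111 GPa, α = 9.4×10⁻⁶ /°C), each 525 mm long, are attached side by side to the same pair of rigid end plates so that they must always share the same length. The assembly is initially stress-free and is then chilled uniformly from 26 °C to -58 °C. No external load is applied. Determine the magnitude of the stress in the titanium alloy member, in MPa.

The titanium alloy has the larger α, so on cooling it would change length more than the invar if both were free. The rigid plates force a common final length, so the titanium alloy is put into tension and the invar into compression, with equal and opposite forces P (no external load).
Setting the final lengths equal and cancelling L: (α₁ − α₂)ΔT = P/(A₁E₁) + P/(A₂E₂).
|α₁ − α₂|·ΔT = 8.3×10⁻⁶ × 84 = 0.0006972.
1/(A₁E₁) + 1/(A₂E₂) = 1/(625×144×10³) + 1/(1925×111×10³) = 1.579×10⁻⁸ N⁻¹.
P = 0.0006972 / 1.579×10⁻⁸ = 44150 N = 44.15 kN.
σ_{titanium alloy} = P/A₂ = 44150/1925 = 22.94 MPa, tensile.

σ ≈ 22.9 MPa (tensile)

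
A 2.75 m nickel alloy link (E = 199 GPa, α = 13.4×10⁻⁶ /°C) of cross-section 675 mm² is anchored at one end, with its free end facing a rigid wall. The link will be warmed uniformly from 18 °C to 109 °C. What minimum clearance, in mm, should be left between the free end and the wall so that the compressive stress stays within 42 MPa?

g ≈ 2.77 mm

With no wall the link would lengthen by αΔT L = 13.4×10⁻⁶ × 91 × 2750 = 3.353 mm.
At the allowable stress the elastic shortening the wall may impose is σL/E = 42 × 2750 / (199×10³) = 0.5804 mm.
The gap must absorb the remainder: g_min = 3.353 − 0.5804 = 2.773 mm.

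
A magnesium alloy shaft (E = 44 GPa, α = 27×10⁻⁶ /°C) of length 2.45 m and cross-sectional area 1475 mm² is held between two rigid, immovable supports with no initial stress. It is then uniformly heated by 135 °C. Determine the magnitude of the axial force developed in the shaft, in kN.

The ends cannot move, so σ = EαΔT = 44×10³ × 27×10⁻⁶ × 135 = 160.4 MPa.
Then P = σA = 160.4 × 1475 mm² = 236.6 kN, compressive.

P ≈ 237 kN (compressive)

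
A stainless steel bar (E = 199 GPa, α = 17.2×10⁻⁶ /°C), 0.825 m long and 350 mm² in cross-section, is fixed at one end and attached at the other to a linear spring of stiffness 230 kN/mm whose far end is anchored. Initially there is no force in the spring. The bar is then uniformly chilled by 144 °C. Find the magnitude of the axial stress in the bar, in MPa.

If the spring were absent the bar would shorten by αΔT L = 17.2×10⁻⁶ × 144 × 825 = 2.043 mm.
Let P be the tensile force in the spring. The bar extends elastically by PL/(AE) and the spring stretches by P/k; together these equal δ_free.
So P = δ_free / [L/(AE) + 1/k] = 2.043 / [ 825/(350×199×10³) + 1/(230×10³) ].
P = 2.043 / 1.619×10⁻⁵ = 126200 N.
σ = P/A = 126200/350 = 360.5 MPa.

σ ≈ 361 MPa (tensile)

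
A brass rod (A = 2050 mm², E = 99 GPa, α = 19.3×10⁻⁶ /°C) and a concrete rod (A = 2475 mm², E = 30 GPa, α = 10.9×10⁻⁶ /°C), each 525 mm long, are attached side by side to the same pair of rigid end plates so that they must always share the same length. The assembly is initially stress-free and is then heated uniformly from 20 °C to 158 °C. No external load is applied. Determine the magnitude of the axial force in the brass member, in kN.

Both members must finish at the same length. With the larger α, the brass tends to over-expand; the plates restrain it, putting the brass in compression and the concrete in tension. With no external load the two internal forces are equal and opposite, magnitude P.
Compatibility of the two members (thermal + elastic change equal): (α₁ − α₂)ΔT = P·[1/(A₁E₁) + 1/(A₂E₂)].
|α₁ − α₂|·ΔT = 8.4×10⁻⁶ × 138 = 0.001159.
1/(A₁E₁) + 1/(A₂E₂) = 1/(2050×99×10³) + 1/(2475×30×10³) = 1.84×10⁻⁸ N⁻¹.
P = 0.001159 / 1.84×10⁻⁸ = 63020 N = 63.02 kN.

P ≈ 63 kN (compressive in the brass)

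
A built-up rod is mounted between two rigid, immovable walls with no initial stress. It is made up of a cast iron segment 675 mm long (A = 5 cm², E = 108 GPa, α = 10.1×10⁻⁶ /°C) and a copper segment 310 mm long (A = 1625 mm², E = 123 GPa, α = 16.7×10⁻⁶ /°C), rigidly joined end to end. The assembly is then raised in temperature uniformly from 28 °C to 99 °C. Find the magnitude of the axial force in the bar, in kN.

P ≈ 60.6 kN (compressive)

If the supports were absent, the total length change would be Σ αᵢΔT Lᵢ = 10.1×10⁻⁶×71×675 + 16.7×10⁻⁶×71×310 = 0.8516 mm.
Since the ends are fixed, an axial force P builds up, equal in every segment, with P · Σ Lᵢ/(AᵢEᵢ) = δ_free.
The series flexibility is Σ Lᵢ/(AᵢEᵢ) = 675/(500×108×10³) + 310/(1625×123×10³) = 1.405×10⁻⁵ mm/N.
P = 0.8516 / 1.405×10⁻⁵ = 60610 N = 60.61 kN, compressive.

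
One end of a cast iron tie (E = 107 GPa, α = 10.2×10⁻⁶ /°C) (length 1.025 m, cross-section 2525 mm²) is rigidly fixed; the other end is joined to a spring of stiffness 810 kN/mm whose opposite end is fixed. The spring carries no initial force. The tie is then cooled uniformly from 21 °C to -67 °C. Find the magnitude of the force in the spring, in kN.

Free thermal contraction: δ_free = αΔT L = 10.2×10⁻⁶ × 88 × 1025 = 0.92 mm.
With a force P in the spring, the elastic change of the tie is PL/(AE) and that of the spring is P/k; compatibility requires their sum to equal δ_free.
So P = δ_free / [L/(AE) + 1/k] = 0.92 / [ 1025/(2525×107×10³) + 1/(810×10³) ].
P = 0.92 / 5.028×10⁻⁶ = 183000 N.

P ≈ 183 kN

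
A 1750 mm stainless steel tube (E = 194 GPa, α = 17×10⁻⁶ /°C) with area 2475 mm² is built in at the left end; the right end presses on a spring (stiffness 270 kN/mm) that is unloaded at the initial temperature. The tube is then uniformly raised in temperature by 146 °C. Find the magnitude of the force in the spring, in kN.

P ≈ 591 kN

Free thermal expansion: δ_free = αΔT L = 17×10⁻⁶ × 146 × 1750 = 4.343 mm.
Let P be the compressive force at the spring. The tube shortens elastically by PL/(AE) and the spring compresses by P/k; together these equal δ_free.
So P = δ_free / [L/(AE) + 1/k] = 4.343 / [ 1750/(2475×194×10³) + 1/(270×10³) ].
P = 4.343 / 7.348×10⁻⁶ = 591100 N.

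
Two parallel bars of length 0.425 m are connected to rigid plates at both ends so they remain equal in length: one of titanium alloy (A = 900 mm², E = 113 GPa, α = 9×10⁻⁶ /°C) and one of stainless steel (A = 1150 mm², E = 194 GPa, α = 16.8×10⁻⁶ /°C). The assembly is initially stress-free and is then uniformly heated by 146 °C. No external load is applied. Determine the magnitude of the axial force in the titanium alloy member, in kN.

P ≈ 79.6 kN (tensile in the titanium alloy)

Equilibrium of a rigid end plate with no external load gives equal and opposite internal forces ±P in the two members. Since α_{stainless steel} > α_{titanium alloy}, heating drives the stainless steel into compression and the titanium alloy into tension.
Equating the net (thermal + elastic) strains gives |α₁ − α₂|·ΔT = P·[1/(A₁E₁) + 1/(A₂E₂)].
|α₁ − α₂|·ΔT = 7.8×10⁻⁶ × 146 = 0.001139.
1/(A₁E₁) + 1/(A₂E₂) = 1/(900×113×10³) + 1/(1150×194×10³) = 1.432×10⁻⁸ N⁻¹.
So P = 0.001139 / 1.432×10⁻⁸ = 79.55 kN.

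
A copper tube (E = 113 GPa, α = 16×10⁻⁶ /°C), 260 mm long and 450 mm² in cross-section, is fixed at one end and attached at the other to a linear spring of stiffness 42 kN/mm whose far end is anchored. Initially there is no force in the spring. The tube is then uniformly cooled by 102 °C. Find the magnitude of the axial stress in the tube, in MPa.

The unrestrained thermal change is αΔT L = 16×10⁻⁶ × 102 × 260 = 0.4243 mm.
With a force P in the spring, the elastic change of the tube is PL/(AE) and that of the spring is P/k; compatibility requires their sum to equal δ_free.
So P = δ_free / [L/(AE) + 1/k] = 0.4243 / [ 260/(450×113×10³) + 1/(42×10³) ].
P = 0.4243 / 2.892×10⁻⁵ = 14670 N.
σ = P/A = 14670/450 = 32.6 MPa.

σ ≈ 32.6 MPa (tensile)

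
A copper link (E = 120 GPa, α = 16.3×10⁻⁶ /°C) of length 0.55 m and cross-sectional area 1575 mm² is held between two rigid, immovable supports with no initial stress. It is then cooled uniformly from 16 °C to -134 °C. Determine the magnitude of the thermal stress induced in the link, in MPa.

σ ≈ 293 MPa (tensile)

Because both ends are immovable the net strain is zero, and the suppressed thermal strain is αΔT = 16.3×10⁻⁶ × 150 = 2445×10⁻⁶.
σ = EαΔT = 120×10³ × 16.3×10⁻⁶ × 150 = 293.4 MPa (tensile; the link is trying to contract).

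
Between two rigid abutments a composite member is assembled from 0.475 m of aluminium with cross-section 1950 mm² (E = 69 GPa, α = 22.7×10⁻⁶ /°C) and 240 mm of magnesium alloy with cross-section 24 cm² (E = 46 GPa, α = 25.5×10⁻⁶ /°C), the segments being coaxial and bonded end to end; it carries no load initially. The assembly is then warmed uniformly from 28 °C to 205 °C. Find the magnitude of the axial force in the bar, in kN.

P ≈ 524 kN (compressive)

With the walls removed the bar would change length by δ_free = Σ αᵢΔT Lᵢ = 22.7×10⁻⁶×177×475 + 25.5×10⁻⁶×177×240 = 2.992 mm.
The walls prevent any net length change, so an axial force P (same in every segment) develops. Compatibility: P · Σ Lᵢ/(AᵢEᵢ) = δ_free.
Σ Lᵢ/(AᵢEᵢ) = 475/(1950×69×10³) + 240/(2400×46×10³) = 5.704×10⁻⁶ mm/N.
Hence P = δ_free / Σ(L/AE) = 2.992/5.704×10⁻⁶ = 524.5 kN (compressive).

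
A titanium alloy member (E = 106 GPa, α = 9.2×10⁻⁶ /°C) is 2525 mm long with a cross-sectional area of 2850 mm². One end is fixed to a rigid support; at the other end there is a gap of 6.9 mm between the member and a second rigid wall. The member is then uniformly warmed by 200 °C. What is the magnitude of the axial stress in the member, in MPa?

If the wall were absent the member would grow by αΔT L = 9.2×10⁻⁶ × 200 × 2525 = 4.646 mm.
Since δ_free = 4.65 mm is less than the 6.9 mm gap, the member never touches the wall. No axial force develops.

σ ≈ 0 MPa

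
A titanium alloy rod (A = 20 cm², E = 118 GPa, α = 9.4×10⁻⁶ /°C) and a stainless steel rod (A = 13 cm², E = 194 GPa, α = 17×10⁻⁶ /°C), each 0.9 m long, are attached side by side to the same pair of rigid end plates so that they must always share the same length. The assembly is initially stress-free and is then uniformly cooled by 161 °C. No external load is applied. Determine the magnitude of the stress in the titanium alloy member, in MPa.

Equilibrium of a rigid end plate with no external load gives equal and opposite internal forces ±P in the two members. Since α_{stainless steel} > α_{titanium alloy}, cooling drives the stainless steel into tension and the titanium alloy into compression.
Compatibility of the two members (thermal + elastic change equal): (α₁ − α₂)ΔT = P·[1/(A₁E₁) + 1/(A₂E₂)].
|α₁ − α₂|·ΔT = 7.6×10⁻⁶ × 161 = 0.001224.
1/(A₁E₁) + 1/(A₂E₂) = 1/(2000×118×10³) + 1/(1300×194×10³) = 8.202×10⁻⁹ N⁻¹.
So P = 0.001224 / 8.202×10⁻⁹ = 149.2 kN.
σ_{titanium alloy} = P/A₁ = 149200/2000 = 74.59 MPa, compressive.

σ ≈ 74.6 MPa (compressive)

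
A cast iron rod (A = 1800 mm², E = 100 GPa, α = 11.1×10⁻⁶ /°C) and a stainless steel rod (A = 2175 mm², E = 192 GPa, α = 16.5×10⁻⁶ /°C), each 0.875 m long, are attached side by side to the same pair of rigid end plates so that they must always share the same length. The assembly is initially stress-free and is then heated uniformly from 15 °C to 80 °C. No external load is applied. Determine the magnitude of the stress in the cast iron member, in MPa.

Equilibrium of a rigid end plate with no external load gives equal and opposite internal forces ±P in the two members. Since α_{stainless steel} > α_{cast iron}, heating drives the stainless steel into compression and the cast iron into tension.
Equating the net (thermal + elastic) strains gives |α₁ − α₂|·ΔT = P·[1/(A₁E₁) + 1/(A₂E₂)].
|α₁ − α₂|·ΔT = 5.4×10⁻⁶ × 65 = 0.000351.
1/(A₁E₁) + 1/(A₂E₂) = 1/(1800×100×10³) + 1/(2175×192×10³) = 7.95×10⁻⁹ N⁻¹.
So P = 0.000351 / 7.95×10⁻⁹ = 44.15 kN.
σ_{cast iron} = P/A₁ = 44150/1800 = 24.53 MPa, tensile.

σ ≈ 24.5 MPa (tensile)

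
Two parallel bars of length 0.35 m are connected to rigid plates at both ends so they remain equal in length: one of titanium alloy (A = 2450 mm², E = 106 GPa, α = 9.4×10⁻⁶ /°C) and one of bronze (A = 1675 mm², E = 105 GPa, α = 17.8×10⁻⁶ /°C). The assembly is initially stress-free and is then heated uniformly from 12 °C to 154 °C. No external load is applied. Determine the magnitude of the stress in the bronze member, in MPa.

σ ≈ 74.7 MPa (compressive)

The bronze has the larger α, so on heating it would change length more than the titanium alloy if both were free. The rigid plates force a common final length, so the bronze is put into compression and the titanium alloy into tension, with equal and opposite forces P (no external load).
Setting the final lengths equal and cancelling L: (α₁ − α₂)ΔT = P/(A₁E₁) + P/(A₂E₂).
|α₁ − α₂|·ΔT = 8.4×10⁻⁶ × 142 = 0.001193.
1/(A₁E₁) + 1/(A₂E₂) = 1/(2450×106×10³) + 1/(1675×105×10³) = 9.536×10⁻⁹ N⁻¹.
P = 0.001193 / 9.536×10⁻⁹ = 125100 N = 125.1 kN.
σ_{bronze} = P/A₂ = 125100/1675 = 74.67 MPa, compressive.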